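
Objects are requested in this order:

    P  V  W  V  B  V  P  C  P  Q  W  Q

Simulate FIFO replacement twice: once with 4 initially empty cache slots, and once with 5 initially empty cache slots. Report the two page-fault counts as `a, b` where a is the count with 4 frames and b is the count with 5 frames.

4 frames: F F F . F . . F F F F . → 8 faults.
5 frames: F F F . F . . F . F . . → 6 faults.
6 < 8: adding a frame reduced faults, as is typical.

8, 6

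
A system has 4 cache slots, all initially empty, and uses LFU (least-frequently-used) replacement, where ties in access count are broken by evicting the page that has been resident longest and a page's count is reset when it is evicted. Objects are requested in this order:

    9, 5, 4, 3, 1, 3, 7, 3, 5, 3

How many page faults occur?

9 → fault, frames {9}
5 → fault, frames {9,5}
4 → fault, frames {9,5,4}
3 → fault, frames {9,5,4,3}
1 → fault, evict 9, frames {5,4,3,1}
3 → hit
7 → fault, evict 5, frames {4,3,1,7}
3 → hit
5 → fault, evict 4, frames {3,1,7,5}
3 → hit
Page faults: 7.

7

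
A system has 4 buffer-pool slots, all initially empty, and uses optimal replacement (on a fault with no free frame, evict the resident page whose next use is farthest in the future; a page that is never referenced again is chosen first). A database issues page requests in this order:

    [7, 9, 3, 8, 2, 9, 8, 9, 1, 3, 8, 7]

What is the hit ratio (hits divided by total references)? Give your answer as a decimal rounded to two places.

7 → fault, frames {7}
9 → fault, frames {7,9}
3 → fault, frames {7,9,3}
8 → fault, frames {7,9,3,8}
2 → fault, evict 7, frames {9,3,8,2}
9 → hit
8 → hit
9 → hit
1 → fault, evict 2, frames {9,3,8,1}
3 → hit
8 → hit
7 → fault, evict 1, frames {9,3,8,7}
Hits: 5 of 12 references → 5/12 = 0.4167.

0.42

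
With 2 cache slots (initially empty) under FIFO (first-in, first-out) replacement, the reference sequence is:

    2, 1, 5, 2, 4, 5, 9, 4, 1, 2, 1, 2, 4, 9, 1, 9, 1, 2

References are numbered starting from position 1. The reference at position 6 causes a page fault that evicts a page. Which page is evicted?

2

pos 1: 2 -> miss, frames (2)
pos 2: 1 -> miss, frames (2 1)
pos 3: 5 -> miss, evict 2, frames (1 5)
pos 4: 2 -> miss, evict 1, frames (5 2)
pos 5: 4 -> miss, evict 5, frames (2 4)
pos 6: 5 -> miss, evict 2, frames (4 5)
At position 6, page 2 is evicted.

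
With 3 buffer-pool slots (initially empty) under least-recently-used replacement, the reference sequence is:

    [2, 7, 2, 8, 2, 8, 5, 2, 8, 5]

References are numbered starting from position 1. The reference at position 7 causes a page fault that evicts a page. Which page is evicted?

7

pos 1: 2: miss, frames {2}
pos 2: 7: miss, frames {2,7}
pos 3: 2: hit
pos 4: 8: miss, frames {7,2,8}
pos 5: 2: hit
pos 6: 8: hit
pos 7: 5: miss, evict 7, frames {2,8,5}
At position 7, page 7 is evicted.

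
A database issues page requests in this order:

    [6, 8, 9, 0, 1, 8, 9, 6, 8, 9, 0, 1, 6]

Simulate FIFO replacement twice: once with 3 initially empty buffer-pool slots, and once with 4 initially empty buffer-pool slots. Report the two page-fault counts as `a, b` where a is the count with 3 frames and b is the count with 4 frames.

3 frames: F F F F F F F F . . F F . → 10 faults.
4 frames: F F F F F . . F F F F F F → 11 faults.
11 > 10: adding a frame increased faults — Belady's anomaly.

10, 11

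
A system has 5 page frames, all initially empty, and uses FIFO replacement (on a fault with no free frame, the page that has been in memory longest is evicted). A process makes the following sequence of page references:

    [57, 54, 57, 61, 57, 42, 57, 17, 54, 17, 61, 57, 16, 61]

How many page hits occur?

8

57 -> fault, frames [57]
54 -> fault, frames [57, 54]
57 -> hit
61 -> fault, frames [57, 54, 61]
57 -> hit
42 -> fault, frames [57, 54, 61, 42]
57 -> hit
17 -> fault, frames [57, 54, 61, 42, 17]
54 -> hit
17 -> hit
61 -> hit
57 -> hit
16 -> fault, evict 57, frames [54, 61, 42, 17, 16]
61 -> hit
Hits: 8.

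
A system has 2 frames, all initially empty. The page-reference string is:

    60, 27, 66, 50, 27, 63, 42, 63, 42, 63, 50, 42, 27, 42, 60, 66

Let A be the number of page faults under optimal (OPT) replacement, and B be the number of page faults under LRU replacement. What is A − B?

Under OPT: F F F F . F F . . . F . F . F F → 10 faults.
Under LRU: F F F F F F F . . . F F F . F F → 12 faults.
A − B = 10 − 12 = -2.

-2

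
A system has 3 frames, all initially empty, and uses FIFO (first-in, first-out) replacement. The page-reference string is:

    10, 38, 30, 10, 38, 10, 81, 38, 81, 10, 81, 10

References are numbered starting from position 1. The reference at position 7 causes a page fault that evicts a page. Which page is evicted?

10

pos 1: 10 -> fault, frames (10)
pos 2: 38 -> fault, frames (10 38)
pos 3: 30 -> fault, frames (10 38 30)
pos 4: 10 -> hit
pos 5: 38 -> hit
pos 6: 10 -> hit
pos 7: 81 -> fault, evict 10, frames (38 30 81)
At position 7, page 10 is evicted.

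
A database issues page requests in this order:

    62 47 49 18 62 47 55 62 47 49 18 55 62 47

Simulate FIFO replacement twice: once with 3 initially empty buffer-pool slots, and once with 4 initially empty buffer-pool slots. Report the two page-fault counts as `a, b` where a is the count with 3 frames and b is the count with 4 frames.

11, 12

3 frames: F F F F F F F . . F F . F F → 11 faults.
4 frames: F F F F . . F F F F F F F F → 12 faults.
12 > 11: adding a frame increased faults — Belady's anomaly.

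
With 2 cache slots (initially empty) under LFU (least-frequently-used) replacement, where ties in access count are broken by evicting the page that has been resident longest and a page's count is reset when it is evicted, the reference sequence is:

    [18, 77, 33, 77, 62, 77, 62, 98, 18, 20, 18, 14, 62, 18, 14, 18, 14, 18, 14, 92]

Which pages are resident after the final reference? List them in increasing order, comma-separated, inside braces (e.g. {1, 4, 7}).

{77, 92}

18 -> fault, frames [18]
77 -> fault, frames [18, 77]
33 -> fault, evict 18, frames [77, 33]
77 -> hit
62 -> fault, evict 33, frames [77, 62]
77 -> hit
62 -> hit
98 -> fault, evict 62, frames [77, 98]
18 -> fault, evict 98, frames [77, 18]
20 -> fault, evict 18, frames [77, 20]
18 -> fault, evict 20, frames [77, 18]
14 -> fault, evict 18, frames [77, 14]
62 -> fault, evict 14, frames [77, 62]
18 -> fault, evict 62, frames [77, 18]
14 -> fault, evict 18, frames [77, 14]
18 -> fault, evict 14, frames [77, 18]
14 -> fault, evict 18, frames [77, 14]
18 -> fault, evict 14, frames [77, 18]
14 -> fault, evict 18, frames [77, 14]
92 -> fault, evict 14, frames [77, 92]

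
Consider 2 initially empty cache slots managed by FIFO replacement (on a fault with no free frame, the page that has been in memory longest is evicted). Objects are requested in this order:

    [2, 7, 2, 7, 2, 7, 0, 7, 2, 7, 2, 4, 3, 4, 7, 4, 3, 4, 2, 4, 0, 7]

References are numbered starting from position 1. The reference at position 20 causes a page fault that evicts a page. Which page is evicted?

3

pos 1: 2 → fault, frames {2}
pos 2: 7 → fault, frames {2,7}
pos 3: 2 → hit
pos 4: 7 → hit
pos 5: 2 → hit
pos 6: 7 → hit
pos 7: 0 → fault, evict 2, frames {7,0}
pos 8: 7 → hit
pos 9: 2 → fault, evict 7, frames {0,2}
pos 10: 7 → fault, evict 0, frames {2,7}
pos 11: 2 → hit
pos 12: 4 → fault, evict 2, frames {7,4}
pos 13: 3 → fault, evict 7, frames {4,3}
pos 14: 4 → hit
pos 15: 7 → fault, evict 4, frames {3,7}
pos 16: 4 → fault, evict 3, frames {7,4}
pos 17: 3 → fault, evict 7, frames {4,3}
pos 18: 4 → hit
pos 19: 2 → fault, evict 4, frames {3,2}
pos 20: 4 → fault, evict 3, frames {2,4}
At position 20, page 3 is evicted.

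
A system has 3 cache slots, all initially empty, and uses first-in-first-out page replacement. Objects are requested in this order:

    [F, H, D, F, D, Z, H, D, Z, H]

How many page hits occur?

F -> fault, frames [F]
H -> fault, frames [F, H]
D -> fault, frames [F, H, D]
F -> hit
D -> hit
Z -> fault, evict F, frames [H, D, Z]
H -> hit
D -> hit
Z -> hit
H -> hit
Hits: 6.

6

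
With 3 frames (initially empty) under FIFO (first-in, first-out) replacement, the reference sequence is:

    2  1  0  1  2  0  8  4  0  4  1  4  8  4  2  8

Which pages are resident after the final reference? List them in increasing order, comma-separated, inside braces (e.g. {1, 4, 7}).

{1, 2, 8}

2: fault, frames (2)
1: fault, frames (2 1)
0: fault, frames (2 1 0)
1: hit
2: hit
0: hit
8: fault, evict 2, frames (1 0 8)
4: fault, evict 1, frames (0 8 4)
0: hit
4: hit
1: fault, evict 0, frames (8 4 1)
4: hit
8: hit
4: hit
2: fault, evict 8, frames (4 1 2)
8: fault, evict 4, frames (1 2 8)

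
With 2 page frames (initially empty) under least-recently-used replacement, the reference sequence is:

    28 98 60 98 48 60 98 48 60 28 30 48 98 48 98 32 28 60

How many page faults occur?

28: miss, frames (28)
98: miss, frames (28 98)
60: miss, evict 28, frames (98 60)
98: hit
48: miss, evict 60, frames (98 48)
60: miss, evict 98, frames (48 60)
98: miss, evict 48, frames (60 98)
48: miss, evict 60, frames (98 48)
60: miss, evict 98, frames (48 60)
28: miss, evict 48, frames (60 28)
30: miss, evict 60, frames (28 30)
48: miss, evict 28, frames (30 48)
98: miss, evict 30, frames (48 98)
48: hit
98: hit
32: miss, evict 48, frames (98 32)
28: miss, evict 98, frames (32 28)
60: miss, evict 32, frames (28 60)
Page faults: 15.

15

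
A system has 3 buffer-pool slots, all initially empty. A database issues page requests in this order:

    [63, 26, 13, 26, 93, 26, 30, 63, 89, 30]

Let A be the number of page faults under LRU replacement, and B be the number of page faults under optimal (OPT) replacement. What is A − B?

Under LRU: F F F . F . F F F . → 7 faults.
Under OPT: F F F . F . F . F . → 6 faults.
A − B = 7 − 6 = 1.

1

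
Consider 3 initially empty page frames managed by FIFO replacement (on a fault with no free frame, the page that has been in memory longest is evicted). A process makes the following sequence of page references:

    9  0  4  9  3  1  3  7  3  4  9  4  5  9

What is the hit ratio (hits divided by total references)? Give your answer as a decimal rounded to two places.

0.36

9 → miss, frames (9)
0 → miss, frames (9 0)
4 → miss, frames (9 0 4)
9 → hit
3 → miss, evict 9, frames (0 4 3)
1 → miss, evict 0, frames (4 3 1)
3 → hit
7 → miss, evict 4, frames (3 1 7)
3 → hit
4 → miss, evict 3, frames (1 7 4)
9 → miss, evict 1, frames (7 4 9)
4 → hit
5 → miss, evict 7, frames (4 9 5)
9 → hit
Hits: 5 of 14 references → 5/14 = 0.3571.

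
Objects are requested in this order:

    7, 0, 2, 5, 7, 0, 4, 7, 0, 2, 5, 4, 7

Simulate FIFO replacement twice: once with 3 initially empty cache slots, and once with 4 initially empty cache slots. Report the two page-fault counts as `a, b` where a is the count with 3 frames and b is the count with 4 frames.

10, 11

3 frames: F F F F F F F . . F F . F → 10 faults.
4 frames: F F F F . . F F F F F F F → 11 faults.
11 > 10: adding a frame increased faults — Belady's anomaly.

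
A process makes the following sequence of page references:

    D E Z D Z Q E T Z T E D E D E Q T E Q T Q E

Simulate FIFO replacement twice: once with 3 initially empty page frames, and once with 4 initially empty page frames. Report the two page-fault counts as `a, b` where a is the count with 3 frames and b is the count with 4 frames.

10, 7

3 frames: F F F . . F . F . . F F . . . F F F . . . . → 10 faults.
4 frames: F F F . . F . F . . . F F . . . . . . . . . → 7 faults.
7 < 10: adding a frame reduced faults, as is typical.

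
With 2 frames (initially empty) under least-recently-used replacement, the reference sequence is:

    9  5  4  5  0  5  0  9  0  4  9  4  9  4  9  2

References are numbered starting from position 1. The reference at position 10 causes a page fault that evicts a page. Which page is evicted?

9

pos 1: 9 -> fault, frames [9]
pos 2: 5 -> fault, frames [9, 5]
pos 3: 4 -> fault, evict 9, frames [5, 4]
pos 4: 5 -> hit
pos 5: 0 -> fault, evict 4, frames [5, 0]
pos 6: 5 -> hit
pos 7: 0 -> hit
pos 8: 9 -> fault, evict 5, frames [0, 9]
pos 9: 0 -> hit
pos 10: 4 -> fault, evict 9, frames [0, 4]
At position 10, page 9 is evicted.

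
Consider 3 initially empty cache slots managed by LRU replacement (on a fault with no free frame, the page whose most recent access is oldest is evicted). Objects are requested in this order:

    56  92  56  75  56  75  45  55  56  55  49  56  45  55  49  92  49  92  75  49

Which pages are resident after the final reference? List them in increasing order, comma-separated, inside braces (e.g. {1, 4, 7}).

56 → fault, frames [56]
92 → fault, frames [56, 92]
56 → hit
75 → fault, frames [92, 56, 75]
56 → hit
75 → hit
45 → fault, evict 92, frames [56, 75, 45]
55 → fault, evict 56, frames [75, 45, 55]
56 → fault, evict 75, frames [45, 55, 56]
55 → hit
49 → fault, evict 45, frames [56, 55, 49]
56 → hit
45 → fault, evict 55, frames [49, 56, 45]
55 → fault, evict 49, frames [56, 45, 55]
49 → fault, evict 56, frames [45, 55, 49]
92 → fault, evict 45, frames [55, 49, 92]
49 → hit
92 → hit
75 → fault, evict 55, frames [49, 92, 75]
49 → hit

{49, 75, 92}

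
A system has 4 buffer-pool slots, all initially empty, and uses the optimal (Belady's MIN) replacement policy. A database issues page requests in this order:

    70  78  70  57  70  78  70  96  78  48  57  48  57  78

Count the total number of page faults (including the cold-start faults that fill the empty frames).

5

70: miss, frames (70)
78: miss, frames (70 78)
70: hit
57: miss, frames (70 78 57)
70: hit
78: hit
70: hit
96: miss, frames (70 78 57 96)
78: hit
48: miss, evict 96, frames (70 78 57 48)
57: hit
48: hit
57: hit
78: hit
Page faults: 5.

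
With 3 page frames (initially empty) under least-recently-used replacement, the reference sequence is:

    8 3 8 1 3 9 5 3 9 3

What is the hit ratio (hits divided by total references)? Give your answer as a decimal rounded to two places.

0.50

8 -> fault, frames (8)
3 -> fault, frames (8 3)
8 -> hit
1 -> fault, frames (3 8 1)
3 -> hit
9 -> fault, evict 8, frames (1 3 9)
5 -> fault, evict 1, frames (3 9 5)
3 -> hit
9 -> hit
3 -> hit
Hits: 5 of 10 references → 5/10 = 0.5000.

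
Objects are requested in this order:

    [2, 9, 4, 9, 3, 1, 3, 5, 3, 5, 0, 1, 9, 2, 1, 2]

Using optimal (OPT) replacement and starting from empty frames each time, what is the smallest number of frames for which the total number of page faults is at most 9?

f=1: 16 faults
f=2: 10 faults
f=3: 9 faults
f=4: 8 faults
f=5: 7 faults
f=6: 7 faults
f=7: 7 faults
Smallest f with faults ≤ 9 is 3.

3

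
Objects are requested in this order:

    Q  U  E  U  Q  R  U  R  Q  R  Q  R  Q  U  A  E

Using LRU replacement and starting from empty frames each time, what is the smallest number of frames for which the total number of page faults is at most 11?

f=1: 16 faults
f=2: 10 faults
f=3: 6 faults
f=4: 6 faults
f=5: 5 faults
Smallest f with faults ≤ 11 is 2.

2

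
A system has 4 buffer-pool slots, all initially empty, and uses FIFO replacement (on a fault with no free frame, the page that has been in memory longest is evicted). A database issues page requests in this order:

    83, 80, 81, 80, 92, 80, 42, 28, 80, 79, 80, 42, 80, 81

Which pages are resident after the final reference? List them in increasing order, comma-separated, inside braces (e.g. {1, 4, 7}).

83 → fault, frames (83)
80 → fault, frames (83 80)
81 → fault, frames (83 80 81)
80 → hit
92 → fault, frames (83 80 81 92)
80 → hit
42 → fault, evict 83, frames (80 81 92 42)
28 → fault, evict 80, frames (81 92 42 28)
80 → fault, evict 81, frames (92 42 28 80)
79 → fault, evict 92, frames (42 28 80 79)
80 → hit
42 → hit
80 → hit
81 → fault, evict 42, frames (28 80 79 81)

{28, 79, 80, 81}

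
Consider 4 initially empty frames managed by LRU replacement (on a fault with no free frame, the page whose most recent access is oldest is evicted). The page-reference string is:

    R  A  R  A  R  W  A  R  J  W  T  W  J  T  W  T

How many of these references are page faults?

R: fault, frames [R]
A: fault, frames [R, A]
R: hit
A: hit
R: hit
W: fault, frames [A, R, W]
A: hit
R: hit
J: fault, frames [W, A, R, J]
W: hit
T: fault, evict A, frames [R, J, W, T]
W: hit
J: hit
T: hit
W: hit
T: hit
Page faults: 5.

5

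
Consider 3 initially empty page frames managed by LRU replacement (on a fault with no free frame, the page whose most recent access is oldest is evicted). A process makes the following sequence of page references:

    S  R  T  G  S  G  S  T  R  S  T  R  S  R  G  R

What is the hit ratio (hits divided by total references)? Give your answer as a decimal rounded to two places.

0.56

S → fault, frames (S)
R → fault, frames (S R)
T → fault, frames (S R T)
G → fault, evict S, frames (R T G)
S → fault, evict R, frames (T G S)
G → hit
S → hit
T → hit
R → fault, evict G, frames (S T R)
S → hit
T → hit
R → hit
S → hit
R → hit
G → fault, evict T, frames (S R G)
R → hit
Hits: 9 of 16 references → 9/16 = 0.5625.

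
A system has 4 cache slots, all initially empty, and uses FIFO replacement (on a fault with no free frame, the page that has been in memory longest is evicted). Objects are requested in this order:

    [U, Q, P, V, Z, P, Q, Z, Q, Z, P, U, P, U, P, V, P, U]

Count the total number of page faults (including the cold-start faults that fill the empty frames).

U -> fault, frames {U}
Q -> fault, frames {U,Q}
P -> fault, frames {U,Q,P}
V -> fault, frames {U,Q,P,V}
Z -> fault, evict U, frames {Q,P,V,Z}
P -> hit
Q -> hit
Z -> hit
Q -> hit
Z -> hit
P -> hit
U -> fault, evict Q, frames {P,V,Z,U}
P -> hit
U -> hit
P -> hit
V -> hit
P -> hit
U -> hit
Page faults: 6.

6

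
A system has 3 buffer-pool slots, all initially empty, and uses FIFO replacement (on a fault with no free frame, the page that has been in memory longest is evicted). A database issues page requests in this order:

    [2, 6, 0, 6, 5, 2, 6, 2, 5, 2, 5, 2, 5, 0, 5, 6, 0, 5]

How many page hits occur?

2: miss, frames (2)
6: miss, frames (2 6)
0: miss, frames (2 6 0)
6: hit
5: miss, evict 2, frames (6 0 5)
2: miss, evict 6, frames (0 5 2)
6: miss, evict 0, frames (5 2 6)
2: hit
5: hit
2: hit
5: hit
2: hit
5: hit
0: miss, evict 5, frames (2 6 0)
5: miss, evict 2, frames (6 0 5)
6: hit
0: hit
5: hit
Hits: 10.

10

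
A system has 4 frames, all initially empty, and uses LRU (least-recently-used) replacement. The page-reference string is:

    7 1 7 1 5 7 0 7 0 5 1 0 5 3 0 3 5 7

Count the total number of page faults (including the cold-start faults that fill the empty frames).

6

7: miss, frames [7]
1: miss, frames [7, 1]
7: hit
1: hit
5: miss, frames [7, 1, 5]
7: hit
0: miss, frames [1, 5, 7, 0]
7: hit
0: hit
5: hit
1: hit
0: hit
5: hit
3: miss, evict 7, frames [1, 0, 5, 3]
0: hit
3: hit
5: hit
7: miss, evict 1, frames [0, 3, 5, 7]
Page faults: 6.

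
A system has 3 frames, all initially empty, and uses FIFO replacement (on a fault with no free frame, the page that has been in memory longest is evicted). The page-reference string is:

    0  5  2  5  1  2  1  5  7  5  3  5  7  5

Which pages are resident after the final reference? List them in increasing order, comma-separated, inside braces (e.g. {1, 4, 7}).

{3, 5, 7}

0 → fault, frames {0}
5 → fault, frames {0,5}
2 → fault, frames {0,5,2}
5 → hit
1 → fault, evict 0, frames {5,2,1}
2 → hit
1 → hit
5 → hit
7 → fault, evict 5, frames {2,1,7}
5 → fault, evict 2, frames {1,7,5}
3 → fault, evict 1, frames {7,5,3}
5 → hit
7 → hit
5 → hit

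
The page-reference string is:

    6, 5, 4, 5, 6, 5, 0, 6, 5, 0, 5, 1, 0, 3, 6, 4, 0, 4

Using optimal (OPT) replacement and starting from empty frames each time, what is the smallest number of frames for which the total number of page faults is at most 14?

f=1: 18 faults
f=2: 10 faults
f=3: 7 faults
f=4: 6 faults
f=5: 6 faults
f=6: 6 faults
Smallest f with faults ≤ 14 is 2.

2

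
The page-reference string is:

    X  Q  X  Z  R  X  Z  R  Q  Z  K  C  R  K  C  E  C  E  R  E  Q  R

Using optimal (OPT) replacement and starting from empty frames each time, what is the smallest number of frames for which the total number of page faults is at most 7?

4

f=1: 22 faults
f=2: 13 faults
f=3: 9 faults
f=4: 7 faults
f=5: 7 faults
f=6: 7 faults
f=7: 7 faults
Smallest f with faults ≤ 7 is 4.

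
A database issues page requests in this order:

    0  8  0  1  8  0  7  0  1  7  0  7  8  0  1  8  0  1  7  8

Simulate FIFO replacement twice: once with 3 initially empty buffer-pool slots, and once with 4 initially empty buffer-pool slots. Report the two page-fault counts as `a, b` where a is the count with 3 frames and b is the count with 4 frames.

3 frames: F F . F . . F F . . . . F . F . . . F . → 8 faults.
4 frames: F F . F . . F . . . . . . . . . . . . . → 4 faults.
4 < 8: adding a frame reduced faults, as is typical.

8, 4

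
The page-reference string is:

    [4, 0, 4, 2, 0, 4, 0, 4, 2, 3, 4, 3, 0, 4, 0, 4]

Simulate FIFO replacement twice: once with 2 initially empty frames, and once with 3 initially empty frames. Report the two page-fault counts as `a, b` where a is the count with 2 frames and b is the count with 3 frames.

2 frames: F F . F . F F . F F F . F . . . → 9 faults.
3 frames: F F . F . . . . . F F . F . . . → 6 faults.
6 < 9: adding a frame reduced faults, as is typical.

9, 6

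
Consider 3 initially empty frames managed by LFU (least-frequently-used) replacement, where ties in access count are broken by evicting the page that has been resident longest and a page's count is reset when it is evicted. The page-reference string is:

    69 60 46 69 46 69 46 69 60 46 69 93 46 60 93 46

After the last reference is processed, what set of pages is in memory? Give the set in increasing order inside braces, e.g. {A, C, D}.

{46, 69, 93}

69 → miss, frames (69)
60 → miss, frames (69 60)
46 → miss, frames (69 60 46)
69 → hit
46 → hit
69 → hit
46 → hit
69 → hit
60 → hit
46 → hit
69 → hit
93 → miss, evict 60, frames (69 46 93)
46 → hit
60 → miss, evict 93, frames (69 46 60)
93 → miss, evict 60, frames (69 46 93)
46 → hit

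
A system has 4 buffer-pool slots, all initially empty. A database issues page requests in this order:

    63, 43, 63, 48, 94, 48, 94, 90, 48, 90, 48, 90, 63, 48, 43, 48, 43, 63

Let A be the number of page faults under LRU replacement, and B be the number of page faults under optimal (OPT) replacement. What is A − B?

1

Under LRU: F F . F F . . F . . . . . . F . . . → 6 faults.
Under OPT: F F . F F . . F . . . . . . . . . . → 5 faults.
A − B = 6 − 5 = 1.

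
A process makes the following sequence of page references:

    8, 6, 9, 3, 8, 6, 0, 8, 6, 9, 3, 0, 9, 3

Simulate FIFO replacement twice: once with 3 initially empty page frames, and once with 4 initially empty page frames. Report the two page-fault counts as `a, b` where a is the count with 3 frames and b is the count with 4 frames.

3 frames: F F F F F F F . . F F . . . → 9 faults.
4 frames: F F F F . . F F F F F F . . → 10 faults.
10 > 9: adding a frame increased faults — Belady's anomaly.

9, 10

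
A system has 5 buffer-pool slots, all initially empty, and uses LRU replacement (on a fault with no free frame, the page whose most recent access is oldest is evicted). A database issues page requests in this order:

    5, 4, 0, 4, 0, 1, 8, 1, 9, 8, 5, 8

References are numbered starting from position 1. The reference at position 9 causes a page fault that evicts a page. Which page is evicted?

5

pos 1: 5 -> fault, frames (5)
pos 2: 4 -> fault, frames (5 4)
pos 3: 0 -> fault, frames (5 4 0)
pos 4: 4 -> hit
pos 5: 0 -> hit
pos 6: 1 -> fault, frames (5 4 0 1)
pos 7: 8 -> fault, frames (5 4 0 1 8)
pos 8: 1 -> hit
pos 9: 9 -> fault, evict 5, frames (4 0 8 1 9)
At position 9, page 5 is evicted.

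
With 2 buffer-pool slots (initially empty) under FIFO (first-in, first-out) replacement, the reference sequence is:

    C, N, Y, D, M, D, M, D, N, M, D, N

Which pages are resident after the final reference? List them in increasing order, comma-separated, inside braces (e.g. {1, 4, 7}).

C -> miss, frames [C]
N -> miss, frames [C, N]
Y -> miss, evict C, frames [N, Y]
D -> miss, evict N, frames [Y, D]
M -> miss, evict Y, frames [D, M]
D -> hit
M -> hit
D -> hit
N -> miss, evict D, frames [M, N]
M -> hit
D -> miss, evict M, frames [N, D]
N -> hit

{D, N}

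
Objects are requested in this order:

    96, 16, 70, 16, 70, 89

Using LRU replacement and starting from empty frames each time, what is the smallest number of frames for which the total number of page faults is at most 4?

2

f=1: 6 faults
f=2: 4 faults
f=3: 4 faults
f=4: 4 faults
Smallest f with faults ≤ 4 is 2.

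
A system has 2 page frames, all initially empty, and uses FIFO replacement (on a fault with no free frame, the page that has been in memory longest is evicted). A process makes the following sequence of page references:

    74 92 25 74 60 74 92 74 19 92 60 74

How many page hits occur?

74 -> miss, frames (74)
92 -> miss, frames (74 92)
25 -> miss, evict 74, frames (92 25)
74 -> miss, evict 92, frames (25 74)
60 -> miss, evict 25, frames (74 60)
74 -> hit
92 -> miss, evict 74, frames (60 92)
74 -> miss, evict 60, frames (92 74)
19 -> miss, evict 92, frames (74 19)
92 -> miss, evict 74, frames (19 92)
60 -> miss, evict 19, frames (92 60)
74 -> miss, evict 92, frames (60 74)
Hits: 1.

1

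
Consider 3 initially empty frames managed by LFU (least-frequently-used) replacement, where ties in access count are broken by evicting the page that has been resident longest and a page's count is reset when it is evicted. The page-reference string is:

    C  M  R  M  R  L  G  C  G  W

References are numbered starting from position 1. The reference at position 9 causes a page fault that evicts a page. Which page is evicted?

C

pos 1: C -> fault, frames [C]
pos 2: M -> fault, frames [C, M]
pos 3: R -> fault, frames [C, M, R]
pos 4: M -> hit
pos 5: R -> hit
pos 6: L -> fault, evict C, frames [M, R, L]
pos 7: G -> fault, evict L, frames [M, R, G]
pos 8: C -> fault, evict G, frames [M, R, C]
pos 9: G -> fault, evict C, frames [M, R, G]
At position 9, page C is evicted.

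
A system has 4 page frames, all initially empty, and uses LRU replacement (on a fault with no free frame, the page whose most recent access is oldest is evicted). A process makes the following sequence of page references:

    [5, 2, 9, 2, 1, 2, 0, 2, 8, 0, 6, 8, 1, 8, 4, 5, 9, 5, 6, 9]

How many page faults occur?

12

5 → fault, frames (5)
2 → fault, frames (5 2)
9 → fault, frames (5 2 9)
2 → hit
1 → fault, frames (5 9 2 1)
2 → hit
0 → fault, evict 5, frames (9 1 2 0)
2 → hit
8 → fault, evict 9, frames (1 0 2 8)
0 → hit
6 → fault, evict 1, frames (2 8 0 6)
8 → hit
1 → fault, evict 2, frames (0 6 8 1)
8 → hit
4 → fault, evict 0, frames (6 1 8 4)
5 → fault, evict 6, frames (1 8 4 5)
9 → fault, evict 1, frames (8 4 5 9)
5 → hit
6 → fault, evict 8, frames (4 9 5 6)
9 → hit
Page faults: 12.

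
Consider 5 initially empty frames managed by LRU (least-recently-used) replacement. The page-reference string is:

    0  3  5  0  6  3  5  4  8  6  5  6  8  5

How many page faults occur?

0 → miss, frames (0)
3 → miss, frames (0 3)
5 → miss, frames (0 3 5)
0 → hit
6 → miss, frames (3 5 0 6)
3 → hit
5 → hit
4 → miss, frames (0 6 3 5 4)
8 → miss, evict 0, frames (6 3 5 4 8)
6 → hit
5 → hit
6 → hit
8 → hit
5 → hit
Page faults: 6.

6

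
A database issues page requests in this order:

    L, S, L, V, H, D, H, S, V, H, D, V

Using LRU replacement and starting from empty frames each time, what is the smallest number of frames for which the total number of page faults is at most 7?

4

f=1: 12 faults
f=2: 10 faults
f=3: 8 faults
f=4: 6 faults
f=5: 5 faults
Smallest f with faults ≤ 7 is 4.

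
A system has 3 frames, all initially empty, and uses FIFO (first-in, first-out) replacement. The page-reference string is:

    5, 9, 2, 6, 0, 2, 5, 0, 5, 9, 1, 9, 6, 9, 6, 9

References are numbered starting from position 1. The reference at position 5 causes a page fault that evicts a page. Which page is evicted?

pos 1: 5 → fault, frames (5)
pos 2: 9 → fault, frames (5 9)
pos 3: 2 → fault, frames (5 9 2)
pos 4: 6 → fault, evict 5, frames (9 2 6)
pos 5: 0 → fault, evict 9, frames (2 6 0)
At position 5, page 9 is evicted.

9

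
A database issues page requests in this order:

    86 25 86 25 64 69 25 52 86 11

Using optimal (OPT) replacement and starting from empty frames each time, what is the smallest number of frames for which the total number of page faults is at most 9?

f=1: 10 faults
f=2: 7 faults
f=3: 6 faults
f=4: 6 faults
f=5: 6 faults
f=6: 6 faults
Smallest f with faults ≤ 9 is 2.

2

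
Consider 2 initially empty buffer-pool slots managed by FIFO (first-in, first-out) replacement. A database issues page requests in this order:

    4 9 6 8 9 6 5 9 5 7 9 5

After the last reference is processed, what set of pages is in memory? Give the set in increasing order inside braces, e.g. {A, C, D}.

{5, 7}

4: fault, frames [4]
9: fault, frames [4, 9]
6: fault, evict 4, frames [9, 6]
8: fault, evict 9, frames [6, 8]
9: fault, evict 6, frames [8, 9]
6: fault, evict 8, frames [9, 6]
5: fault, evict 9, frames [6, 5]
9: fault, evict 6, frames [5, 9]
5: hit
7: fault, evict 5, frames [9, 7]
9: hit
5: fault, evict 9, frames [7, 5]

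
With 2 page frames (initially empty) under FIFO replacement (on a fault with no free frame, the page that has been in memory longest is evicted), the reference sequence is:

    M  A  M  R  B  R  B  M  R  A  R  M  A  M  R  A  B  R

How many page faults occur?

12

M: miss, frames [M]
A: miss, frames [M, A]
M: hit
R: miss, evict M, frames [A, R]
B: miss, evict A, frames [R, B]
R: hit
B: hit
M: miss, evict R, frames [B, M]
R: miss, evict B, frames [M, R]
A: miss, evict M, frames [R, A]
R: hit
M: miss, evict R, frames [A, M]
A: hit
M: hit
R: miss, evict A, frames [M, R]
A: miss, evict M, frames [R, A]
B: miss, evict R, frames [A, B]
R: miss, evict A, frames [B, R]
Page faults: 12.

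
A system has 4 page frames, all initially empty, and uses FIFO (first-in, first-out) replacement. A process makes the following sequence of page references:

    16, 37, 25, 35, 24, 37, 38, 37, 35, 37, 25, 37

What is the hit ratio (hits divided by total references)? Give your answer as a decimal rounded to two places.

16 -> miss, frames (16)
37 -> miss, frames (16 37)
25 -> miss, frames (16 37 25)
35 -> miss, frames (16 37 25 35)
24 -> miss, evict 16, frames (37 25 35 24)
37 -> hit
38 -> miss, evict 37, frames (25 35 24 38)
37 -> miss, evict 25, frames (35 24 38 37)
35 -> hit
37 -> hit
25 -> miss, evict 35, frames (24 38 37 25)
37 -> hit
Hits: 4 of 12 references → 4/12 = 0.3333.

0.33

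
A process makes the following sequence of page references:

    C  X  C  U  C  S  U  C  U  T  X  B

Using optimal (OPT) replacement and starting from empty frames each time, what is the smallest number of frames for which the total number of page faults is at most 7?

3

f=1: 12 faults
f=2: 8 faults
f=3: 7 faults
f=4: 6 faults
f=5: 6 faults
f=6: 6 faults
Smallest f with faults ≤ 7 is 3.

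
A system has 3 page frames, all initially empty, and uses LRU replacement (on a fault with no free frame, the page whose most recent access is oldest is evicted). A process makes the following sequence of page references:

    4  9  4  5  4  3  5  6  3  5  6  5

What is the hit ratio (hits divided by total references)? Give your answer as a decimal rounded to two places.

4 → miss, frames [4]
9 → miss, frames [4, 9]
4 → hit
5 → miss, frames [9, 4, 5]
4 → hit
3 → miss, evict 9, frames [5, 4, 3]
5 → hit
6 → miss, evict 4, frames [3, 5, 6]
3 → hit
5 → hit
6 → hit
5 → hit
Hits: 7 of 12 references → 7/12 = 0.5833.

0.58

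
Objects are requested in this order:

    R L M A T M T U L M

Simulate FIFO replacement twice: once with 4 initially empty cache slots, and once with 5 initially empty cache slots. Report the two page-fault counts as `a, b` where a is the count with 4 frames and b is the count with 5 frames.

4 frames: F F F F F . . F F F → 8 faults.
5 frames: F F F F F . . F . . → 6 faults.
6 < 8: adding a frame reduced faults, as is typical.

8, 6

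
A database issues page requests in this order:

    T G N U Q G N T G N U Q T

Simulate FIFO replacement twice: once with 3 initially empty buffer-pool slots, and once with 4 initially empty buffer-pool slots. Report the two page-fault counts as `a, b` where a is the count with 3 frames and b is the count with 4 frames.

10, 11

3 frames: F F F F F F F F . . F F . → 10 faults.
4 frames: F F F F F . . F F F F F F → 11 faults.
11 > 10: adding a frame increased faults — Belady's anomaly.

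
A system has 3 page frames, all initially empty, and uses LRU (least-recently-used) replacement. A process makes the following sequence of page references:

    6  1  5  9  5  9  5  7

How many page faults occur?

6 -> miss, frames [6]
1 -> miss, frames [6, 1]
5 -> miss, frames [6, 1, 5]
9 -> miss, evict 6, frames [1, 5, 9]
5 -> hit
9 -> hit
5 -> hit
7 -> miss, evict 1, frames [9, 5, 7]
Page faults: 5.

5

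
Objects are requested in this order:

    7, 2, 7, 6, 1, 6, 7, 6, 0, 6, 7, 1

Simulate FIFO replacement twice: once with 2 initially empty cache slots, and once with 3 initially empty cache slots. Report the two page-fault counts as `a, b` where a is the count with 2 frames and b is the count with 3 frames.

2 frames: F F . F F . F F F . F F → 9 faults.
3 frames: F F . F F . F . F F . F → 8 faults.
8 < 9: adding a frame reduced faults, as is typical.

9, 8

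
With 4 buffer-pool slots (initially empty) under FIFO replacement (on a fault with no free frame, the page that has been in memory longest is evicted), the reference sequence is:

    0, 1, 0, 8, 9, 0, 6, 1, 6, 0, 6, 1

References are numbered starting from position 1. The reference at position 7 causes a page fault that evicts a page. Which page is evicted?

pos 1: 0: fault, frames (0)
pos 2: 1: fault, frames (0 1)
pos 3: 0: hit
pos 4: 8: fault, frames (0 1 8)
pos 5: 9: fault, frames (0 1 8 9)
pos 6: 0: hit
pos 7: 6: fault, evict 0, frames (1 8 9 6)
At position 7, page 0 is evicted.

0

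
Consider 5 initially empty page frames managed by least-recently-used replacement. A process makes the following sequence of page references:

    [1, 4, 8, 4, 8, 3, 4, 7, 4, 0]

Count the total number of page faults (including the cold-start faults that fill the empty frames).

6

1: fault, frames {1}
4: fault, frames {1,4}
8: fault, frames {1,4,8}
4: hit
8: hit
3: fault, frames {1,4,8,3}
4: hit
7: fault, frames {1,8,3,4,7}
4: hit
0: fault, evict 1, frames {8,3,7,4,0}
Page faults: 6.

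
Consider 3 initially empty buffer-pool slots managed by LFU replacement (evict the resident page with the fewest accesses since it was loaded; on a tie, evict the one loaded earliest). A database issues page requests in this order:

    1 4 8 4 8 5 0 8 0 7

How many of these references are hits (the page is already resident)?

4

1: fault, frames (1)
4: fault, frames (1 4)
8: fault, frames (1 4 8)
4: hit
8: hit
5: fault, evict 1, frames (4 8 5)
0: fault, evict 5, frames (4 8 0)
8: hit
0: hit
7: fault, evict 4, frames (8 0 7)
Hits: 4.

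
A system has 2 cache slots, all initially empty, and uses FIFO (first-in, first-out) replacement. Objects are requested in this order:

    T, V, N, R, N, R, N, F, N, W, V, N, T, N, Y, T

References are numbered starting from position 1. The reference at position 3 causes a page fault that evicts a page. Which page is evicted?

T

pos 1: T → miss, frames (T)
pos 2: V → miss, frames (T V)
pos 3: N → miss, evict T, frames (V N)
At position 3, page T is evicted.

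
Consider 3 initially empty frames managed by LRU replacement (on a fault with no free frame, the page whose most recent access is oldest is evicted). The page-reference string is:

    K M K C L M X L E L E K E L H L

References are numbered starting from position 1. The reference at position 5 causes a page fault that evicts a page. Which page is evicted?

M

pos 1: K -> miss, frames (K)
pos 2: M -> miss, frames (K M)
pos 3: K -> hit
pos 4: C -> miss, frames (M K C)
pos 5: L -> miss, evict M, frames (K C L)
At position 5, page M is evicted.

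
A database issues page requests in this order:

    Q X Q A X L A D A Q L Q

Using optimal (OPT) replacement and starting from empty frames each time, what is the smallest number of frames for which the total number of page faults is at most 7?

f=1: 12 faults
f=2: 7 faults
f=3: 6 faults
f=4: 5 faults
f=5: 5 faults
Smallest f with faults ≤ 7 is 2.

2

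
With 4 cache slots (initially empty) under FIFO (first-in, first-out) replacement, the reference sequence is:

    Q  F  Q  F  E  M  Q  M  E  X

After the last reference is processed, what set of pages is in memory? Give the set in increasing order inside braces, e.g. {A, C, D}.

Q -> miss, frames [Q]
F -> miss, frames [Q, F]
Q -> hit
F -> hit
E -> miss, frames [Q, F, E]
M -> miss, frames [Q, F, E, M]
Q -> hit
M -> hit
E -> hit
X -> miss, evict Q, frames [F, E, M, X]

{E, F, M, X}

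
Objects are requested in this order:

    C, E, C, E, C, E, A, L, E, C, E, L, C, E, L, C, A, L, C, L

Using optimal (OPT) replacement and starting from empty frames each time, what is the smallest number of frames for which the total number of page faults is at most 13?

f=1: 20 faults
f=2: 10 faults
f=3: 5 faults
f=4: 4 faults
Smallest f with faults ≤ 13 is 2.

2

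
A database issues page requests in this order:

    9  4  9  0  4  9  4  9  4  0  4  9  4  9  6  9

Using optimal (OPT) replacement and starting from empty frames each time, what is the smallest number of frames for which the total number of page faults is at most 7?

2

f=1: 16 faults
f=2: 7 faults
f=3: 4 faults
f=4: 4 faults
Smallest f with faults ≤ 7 is 2.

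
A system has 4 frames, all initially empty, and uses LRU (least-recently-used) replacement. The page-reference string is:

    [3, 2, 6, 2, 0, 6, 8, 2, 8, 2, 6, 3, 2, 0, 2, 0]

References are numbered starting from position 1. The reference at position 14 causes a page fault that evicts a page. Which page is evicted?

pos 1: 3: fault, frames {3}
pos 2: 2: fault, frames {3,2}
pos 3: 6: fault, frames {3,2,6}
pos 4: 2: hit
pos 5: 0: fault, frames {3,6,2,0}
pos 6: 6: hit
pos 7: 8: fault, evict 3, frames {2,0,6,8}
pos 8: 2: hit
pos 9: 8: hit
pos 10: 2: hit
pos 11: 6: hit
pos 12: 3: fault, evict 0, frames {8,2,6,3}
pos 13: 2: hit
pos 14: 0: fault, evict 8, frames {6,3,2,0}
At position 14, page 8 is evicted.

8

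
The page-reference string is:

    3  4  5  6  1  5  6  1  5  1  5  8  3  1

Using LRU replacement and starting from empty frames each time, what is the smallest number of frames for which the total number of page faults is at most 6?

f=1: 14 faults
f=2: 12 faults
f=3: 8 faults
f=4: 7 faults
f=5: 7 faults
f=6: 6 faults
Smallest f with faults ≤ 6 is 6.

6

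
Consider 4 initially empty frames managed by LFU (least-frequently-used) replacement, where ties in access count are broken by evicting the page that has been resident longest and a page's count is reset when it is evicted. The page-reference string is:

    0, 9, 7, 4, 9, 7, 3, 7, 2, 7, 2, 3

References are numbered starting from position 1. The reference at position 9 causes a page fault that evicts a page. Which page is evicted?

pos 1: 0 → miss, frames (0)
pos 2: 9 → miss, frames (0 9)
pos 3: 7 → miss, frames (0 9 7)
pos 4: 4 → miss, frames (0 9 7 4)
pos 5: 9 → hit
pos 6: 7 → hit
pos 7: 3 → miss, evict 0, frames (9 7 4 3)
pos 8: 7 → hit
pos 9: 2 → miss, evict 4, frames (9 7 3 2)
At position 9, page 4 is evicted.

4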